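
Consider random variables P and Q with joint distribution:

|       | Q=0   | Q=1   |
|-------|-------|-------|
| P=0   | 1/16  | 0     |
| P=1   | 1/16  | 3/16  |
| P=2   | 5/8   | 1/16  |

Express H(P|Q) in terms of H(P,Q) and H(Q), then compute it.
H(P|Q) = H(P,Q) - H(Q)

Marginal P(Q) (column sums):
  P(Q=0) = 1/16 + 1/16 + 5/8 = 3/4
  P(Q=1) = 0 + 3/16 + 1/16 = 1/4

H(P,Q) = -[(1/16)·log₂(1/16) + (1/16)·log₂(1/16) + (3/16)·log₂(3/16) + (5/8)·log₂(5/8) + (1/16)·log₂(1/16)]
  = 0.2500 + 0.2500 + 0.4528 + 0.4238 + 0.2500
  = 1.6266 bits
H(Q) = -[(3/4)·log₂(3/4) + (1/4)·log₂(1/4)]
  = 0.3113 + 0.5000
  = 0.8113 bits

H(P|Q) = 1.6266 - 0.8113 = 0.8153 bits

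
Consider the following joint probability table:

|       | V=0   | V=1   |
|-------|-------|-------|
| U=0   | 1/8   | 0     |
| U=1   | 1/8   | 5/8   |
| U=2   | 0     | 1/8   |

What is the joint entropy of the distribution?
H(U,V) = -Σ P(U,V) log₂ P(U,V), summed over the non-zero cells:
H(U,V) = -[(1/8)·log₂(1/8) + (1/8)·log₂(1/8) + (5/8)·log₂(5/8) + (1/8)·log₂(1/8)]
  = 0.3750 + 0.3750 + 0.4238 + 0.3750
  = 1.5488 bits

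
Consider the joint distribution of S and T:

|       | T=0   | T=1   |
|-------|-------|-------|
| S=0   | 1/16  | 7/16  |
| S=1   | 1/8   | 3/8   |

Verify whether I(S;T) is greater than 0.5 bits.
Marginal P(S) (row sums):
  P(S=0) = 1/16 + 7/16 = 1/2
  P(S=1) = 1/8 + 3/8 = 1/2
Marginal P(T) (column sums):
  P(T=0) = 1/16 + 1/8 = 3/16
  P(T=1) = 7/16 + 3/8 = 13/16

H(S) = -[(1/2)·log₂(1/2) + (1/2)·log₂(1/2)]
  = 0.5000 + 0.5000
  = 1.0000 bits
H(T) = -[(3/16)·log₂(3/16) + (13/16)·log₂(13/16)]
  = 0.4528 + 0.2434
  = 0.6962 bits
H(S,T) = -[(1/16)·log₂(1/16) + (7/16)·log₂(7/16) + (1/8)·log₂(1/8) + (3/8)·log₂(3/8)]
  = 0.2500 + 0.5218 + 0.3750 + 0.5306
  = 1.6774 bits

I(S;T) = H(S) + H(T) - H(S,T)
  = 1.0000 + 0.6962 - 1.6774
  = 0.0188 bits

No. I(S;T) = 0.0188 bits, which is ≤ 0.5 bits.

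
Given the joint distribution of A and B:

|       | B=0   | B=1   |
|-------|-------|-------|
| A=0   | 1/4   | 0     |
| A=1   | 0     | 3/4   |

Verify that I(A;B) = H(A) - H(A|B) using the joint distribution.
Left side, from I(A;B) = H(A) + H(B) - H(A,B):
Marginal P(A) (row sums):
  P(A=0) = 1/4 + 0 = 1/4
  P(A=1) = 0 + 3/4 = 3/4
Marginal P(B) (column sums):
  P(B=0) = 1/4 + 0 = 1/4
  P(B=1) = 0 + 3/4 = 3/4

H(A) = -[(1/4)·log₂(1/4) + (3/4)·log₂(3/4)]
  = 0.5000 + 0.3113
  = 0.8113 bits
H(B) = -[(1/4)·log₂(1/4) + (3/4)·log₂(3/4)]
  = 0.5000 + 0.3113
  = 0.8113 bits
H(A,B) = -[(1/4)·log₂(1/4) + (3/4)·log₂(3/4)]
  = 0.5000 + 0.3113
  = 0.8113 bits

I(A;B) = H(A) + H(B) - H(A,B)
  = 0.8113 + 0.8113 - 0.8113
  = 0.8113 bits

Right side, with H(A|B) computed directly from the conditional probabilities:
H(A|B) = -Σ P(A,B)·log₂ P(A|B), where P(A|B) = P(A,B) / P(B)
  (cells with P(A,B) = 0 contribute 0)
  (A=0,B=0): P(A|B) = (1/4)/(1/4) = 1;  -(1/4)·log₂(1) = 0.0000
  (A=1,B=1): P(A|B) = (3/4)/(3/4) = 1;  -(3/4)·log₂(1) = 0.0000
H(A|B) = 0.0000 + 0.0000
  = 0.0000 bits
H(A) - H(A|B) = 0.8113 - 0.0000 = 0.8113 bits

Both sides equal 0.8113 bits, so I(A;B) = H(A) - H(A|B) ✓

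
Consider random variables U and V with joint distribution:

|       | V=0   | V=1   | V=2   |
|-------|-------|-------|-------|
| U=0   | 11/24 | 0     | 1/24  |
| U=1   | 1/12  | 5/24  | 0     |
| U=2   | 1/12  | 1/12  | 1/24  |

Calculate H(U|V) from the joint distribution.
Marginal P(V) (column sums):
  P(V=0) = 11/24 + 1/12 + 1/12 = 5/8
  P(V=1) = 0 + 5/24 + 1/12 = 7/24
  P(V=2) = 1/24 + 0 + 1/24 = 1/12

H(U|V) = -Σ P(U,V)·log₂ P(U|V), where P(U|V) = P(U,V) / P(V)
  (cells with P(U,V) = 0 contribute 0)
  (U=0,V=0): P(U|V) = (11/24)/(5/8) = 11/15;  -(11/24)·log₂(11/15) = 0.2051
  (U=0,V=2): P(U|V) = (1/24)/(1/12) = 1/2;  -(1/24)·log₂(1/2) = 0.0417
  (U=1,V=0): P(U|V) = (1/12)/(5/8) = 2/15;  -(1/12)·log₂(2/15) = 0.2422
  (U=1,V=1): P(U|V) = (5/24)/(7/24) = 5/7;  -(5/24)·log₂(5/7) = 0.1011
  (U=2,V=0): P(U|V) = (1/12)/(5/8) = 2/15;  -(1/12)·log₂(2/15) = 0.2422
  (U=2,V=1): P(U|V) = (1/12)/(7/24) = 2/7;  -(1/12)·log₂(2/7) = 0.1506
  (U=2,V=2): P(U|V) = (1/24)/(1/12) = 1/2;  -(1/24)·log₂(1/2) = 0.0417
H(U|V) = 0.2051 + 0.0417 + 0.2422 + 0.1011 + 0.2422 + 0.1506 + 0.0417
  = 1.0246 bits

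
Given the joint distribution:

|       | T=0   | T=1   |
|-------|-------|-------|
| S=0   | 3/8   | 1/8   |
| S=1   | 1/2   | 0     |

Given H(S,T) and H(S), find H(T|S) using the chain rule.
From the chain rule: H(S,T) = H(S) + H(T|S)
Therefore: H(T|S) = H(S,T) - H(S)

H(S,T) = -[(3/8)·log₂(3/8) + (1/8)·log₂(1/8) + (1/2)·log₂(1/2)]
  = 0.5306 + 0.3750 + 0.5000
  = 1.4056 bits
Marginal P(S) (row sums):
  P(S=0) = 3/8 + 1/8 = 1/2
  P(S=1) = 1/2 + 0 = 1/2
H(S) = -[(1/2)·log₂(1/2) + (1/2)·log₂(1/2)]
  = 0.5000 + 0.5000
  = 1.0000 bits

H(T|S) = 1.4056 - 1.0000 = 0.4056 bits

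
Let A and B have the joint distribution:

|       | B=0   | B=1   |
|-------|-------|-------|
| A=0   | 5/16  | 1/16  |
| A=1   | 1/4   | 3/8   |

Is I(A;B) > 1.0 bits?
Marginal P(A) (row sums):
  P(A=0) = 5/16 + 1/16 = 3/8
  P(A=1) = 1/4 + 3/8 = 5/8
Marginal P(B) (column sums):
  P(B=0) = 5/16 + 1/4 = 9/16
  P(B=1) = 1/16 + 3/8 = 7/16

H(A) = -[(3/8)·log₂(3/8) + (5/8)·log₂(5/8)]
  = 0.5306 + 0.4238
  = 0.9544 bits
H(B) = -[(9/16)·log₂(9/16) + (7/16)·log₂(7/16)]
  = 0.4669 + 0.5218
  = 0.9887 bits
H(A,B) = -[(5/16)·log₂(5/16) + (1/16)·log₂(1/16) + (1/4)·log₂(1/4) + (3/8)·log₂(3/8)]
  = 0.5244 + 0.2500 + 0.5000 + 0.5306
  = 1.8050 bits

I(A;B) = H(A) + H(B) - H(A,B)
  = 0.9544 + 0.9887 - 1.8050
  = 0.1381 bits

No. I(A;B) = 0.1381 bits, which is ≤ 1.0 bits.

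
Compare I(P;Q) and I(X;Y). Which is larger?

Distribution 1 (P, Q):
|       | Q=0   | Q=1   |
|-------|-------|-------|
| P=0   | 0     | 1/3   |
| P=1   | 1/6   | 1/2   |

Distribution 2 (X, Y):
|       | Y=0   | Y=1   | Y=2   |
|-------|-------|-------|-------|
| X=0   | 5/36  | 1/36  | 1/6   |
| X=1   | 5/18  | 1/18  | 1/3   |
Distribution 1 (P, Q):
Marginal P(P) (row sums):
  P(P=0) = 0 + 1/3 = 1/3
  P(P=1) = 1/6 + 1/2 = 2/3
Marginal P(Q) (column sums):
  P(Q=0) = 0 + 1/6 = 1/6
  P(Q=1) = 1/3 + 1/2 = 5/6

H(P) = -[(1/3)·log₂(1/3) + (2/3)·log₂(2/3)]
  = 0.5283 + 0.3900
  = 0.9183 bits
H(Q) = -[(1/6)·log₂(1/6) + (5/6)·log₂(5/6)]
  = 0.4308 + 0.2192
  = 0.6500 bits
H(P,Q) = -[(1/3)·log₂(1/3) + (1/6)·log₂(1/6) + (1/2)·log₂(1/2)]
  = 0.5283 + 0.4308 + 0.5000
  = 1.4591 bits

I(P;Q) = H(P) + H(Q) - H(P,Q)
  = 0.9183 + 0.6500 - 1.4591
  = 0.1092 bits

Distribution 2 (X, Y):
Marginal P(X) (row sums):
  P(X=0) = 5/36 + 1/36 + 1/6 = 1/3
  P(X=1) = 5/18 + 1/18 + 1/3 = 2/3
Marginal P(Y) (column sums):
  P(Y=0) = 5/36 + 5/18 = 5/12
  P(Y=1) = 1/36 + 1/18 = 1/12
  P(Y=2) = 1/6 + 1/3 = 1/2

H(X) = -[(1/3)·log₂(1/3) + (2/3)·log₂(2/3)]
  = 0.5283 + 0.3900
  = 0.9183 bits
H(Y) = -[(5/12)·log₂(5/12) + (1/12)·log₂(1/12) + (1/2)·log₂(1/2)]
  = 0.5263 + 0.2987 + 0.5000
  = 1.3250 bits
H(X,Y) = -[(5/36)·log₂(5/36) + (1/36)·log₂(1/36) + (1/6)·log₂(1/6) + (5/18)·log₂(5/18) + (1/18)·log₂(1/18) + (1/3)·log₂(1/3)]
  = 0.3956 + 0.1436 + 0.4308 + 0.5133 + 0.2317 + 0.5283
  = 2.2433 bits

I(X;Y) = H(X) + H(Y) - H(X,Y)
  = 0.9183 + 1.3250 - 2.2433
  = 0.0000 bits

I(P;Q) = 0.1092 bits > I(X;Y) = 0.0000 bits, so (P, Q) has the higher mutual information (stronger dependence).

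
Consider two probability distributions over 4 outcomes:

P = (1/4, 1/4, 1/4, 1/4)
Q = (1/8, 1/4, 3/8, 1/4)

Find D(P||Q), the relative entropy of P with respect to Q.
D(P||Q) = Σ P(i) log₂(P(i)/Q(i))
  i=0: (1/4) × log₂((1/4)/(1/8)) = (1/4) × log₂(2) = 0.2500
  i=1: (1/4) × log₂((1/4)/(1/4)) = (1/4) × log₂(1) = 0.0000
  i=2: (1/4) × log₂((1/4)/(3/8)) = (1/4) × log₂(2/3) = -0.1462
  i=3: (1/4) × log₂((1/4)/(1/4)) = (1/4) × log₂(1) = 0.0000
D(P||Q) = 0.2500 + 0.0000 - 0.1462 + 0.0000
  = 0.1038 bits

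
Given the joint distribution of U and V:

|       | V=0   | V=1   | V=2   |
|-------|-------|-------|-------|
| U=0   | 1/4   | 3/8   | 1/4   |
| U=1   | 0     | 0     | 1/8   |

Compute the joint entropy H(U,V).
H(U,V) = -Σ P(U,V) log₂ P(U,V), summed over the non-zero cells:
H(U,V) = -[(1/4)·log₂(1/4) + (3/8)·log₂(3/8) + (1/4)·log₂(1/4) + (1/8)·log₂(1/8)]
  = 0.5000 + 0.5306 + 0.5000 + 0.3750
  = 1.9056 bits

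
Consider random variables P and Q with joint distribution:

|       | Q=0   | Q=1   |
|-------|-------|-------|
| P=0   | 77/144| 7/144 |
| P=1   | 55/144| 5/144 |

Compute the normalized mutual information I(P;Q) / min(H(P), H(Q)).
Marginal P(P) (row sums):
  P(P=0) = 77/144 + 7/144 = 7/12
  P(P=1) = 55/144 + 5/144 = 5/12
Marginal P(Q) (column sums):
  P(Q=0) = 77/144 + 55/144 = 11/12
  P(Q=1) = 7/144 + 5/144 = 1/12

H(P) = -[(7/12)·log₂(7/12) + (5/12)·log₂(5/12)]
  = 0.4536 + 0.5263
  = 0.9799 bits
H(Q) = -[(11/12)·log₂(11/12) + (1/12)·log₂(1/12)]
  = 0.1151 + 0.2987
  = 0.4138 bits
H(P,Q) = -[(77/144)·log₂(77/144) + (7/144)·log₂(7/144) + (55/144)·log₂(55/144) + (5/144)·log₂(5/144)]
  = 0.4829 + 0.2121 + 0.5304 + 0.1683
  = 1.3937 bits

I(P;Q) = H(P) + H(Q) - H(P,Q)
  = 0.9799 + 0.4138 - 1.3937
  = 0.0000 bits

min(H(P), H(Q)) = min(0.9799, 0.4138) = 0.4138 bits
Normalized MI = 0.0000 / 0.4138 = 0.0000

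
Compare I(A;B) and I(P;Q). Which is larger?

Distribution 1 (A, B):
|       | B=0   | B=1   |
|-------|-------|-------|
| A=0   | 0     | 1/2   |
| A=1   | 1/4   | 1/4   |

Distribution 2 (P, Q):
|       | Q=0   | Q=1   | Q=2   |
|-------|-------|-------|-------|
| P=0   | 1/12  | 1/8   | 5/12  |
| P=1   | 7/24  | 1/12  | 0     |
Distribution 1 (A, B):
Marginal P(A) (row sums):
  P(A=0) = 0 + 1/2 = 1/2
  P(A=1) = 1/4 + 1/4 = 1/2
Marginal P(B) (column sums):
  P(B=0) = 0 + 1/4 = 1/4
  P(B=1) = 1/2 + 1/4 = 3/4

H(A) = -[(1/2)·log₂(1/2) + (1/2)·log₂(1/2)]
  = 0.5000 + 0.5000
  = 1.0000 bits
H(B) = -[(1/4)·log₂(1/4) + (3/4)·log₂(3/4)]
  = 0.5000 + 0.3113
  = 0.8113 bits
H(A,B) = -[(1/2)·log₂(1/2) + (1/4)·log₂(1/4) + (1/4)·log₂(1/4)]
  = 0.5000 + 0.5000 + 0.5000
  = 1.5000 bits

I(A;B) = H(A) + H(B) - H(A,B)
  = 1.0000 + 0.8113 - 1.5000
  = 0.3113 bits

Distribution 2 (P, Q):
Marginal P(P) (row sums):
  P(P=0) = 1/12 + 1/8 + 5/12 = 5/8
  P(P=1) = 7/24 + 1/12 + 0 = 3/8
Marginal P(Q) (column sums):
  P(Q=0) = 1/12 + 7/24 = 3/8
  P(Q=1) = 1/8 + 1/12 = 5/24
  P(Q=2) = 5/12 + 0 = 5/12

H(P) = -[(5/8)·log₂(5/8) + (3/8)·log₂(3/8)]
  = 0.4238 + 0.5306
  = 0.9544 bits
H(Q) = -[(3/8)·log₂(3/8) + (5/24)·log₂(5/24) + (5/12)·log₂(5/12)]
  = 0.5306 + 0.4715 + 0.5263
  = 1.5284 bits
H(P,Q) = -[(1/12)·log₂(1/12) + (1/8)·log₂(1/8) + (5/12)·log₂(5/12) + (7/24)·log₂(7/24) + (1/12)·log₂(1/12)]
  = 0.2987 + 0.3750 + 0.5263 + 0.5185 + 0.2987
  = 2.0172 bits

I(P;Q) = H(P) + H(Q) - H(P,Q)
  = 0.9544 + 1.5284 - 2.0172
  = 0.4656 bits

I(P;Q) = 0.4656 bits > I(A;B) = 0.3113 bits, so (P, Q) has the higher mutual information (stronger dependence).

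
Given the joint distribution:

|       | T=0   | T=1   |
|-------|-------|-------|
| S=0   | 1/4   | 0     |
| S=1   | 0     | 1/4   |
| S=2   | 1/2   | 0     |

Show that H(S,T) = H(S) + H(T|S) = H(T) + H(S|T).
Marginal P(S) (row sums):
  P(S=0) = 1/4 + 0 = 1/4
  P(S=1) = 0 + 1/4 = 1/4
  P(S=2) = 1/2 + 0 = 1/2
Marginal P(T) (column sums):
  P(T=0) = 1/4 + 0 + 1/2 = 3/4
  P(T=1) = 0 + 1/4 + 0 = 1/4

Decomposition 1: H(S) + H(T|S)
H(S) = -[(1/4)·log₂(1/4) + (1/4)·log₂(1/4) + (1/2)·log₂(1/2)]
  = 0.5000 + 0.5000 + 0.5000
  = 1.5000 bits
H(T|S) = -Σ P(S,T)·log₂ P(T|S), where P(T|S) = P(S,T) / P(S)
  (cells with P(S,T) = 0 contribute 0)
  (S=0,T=0): P(T|S) = (1/4)/(1/4) = 1;  -(1/4)·log₂(1) = 0.0000
  (S=1,T=1): P(T|S) = (1/4)/(1/4) = 1;  -(1/4)·log₂(1) = 0.0000
  (S=2,T=0): P(T|S) = (1/2)/(1/2) = 1;  -(1/2)·log₂(1) = 0.0000
H(T|S) = 0.0000 + 0.0000 + 0.0000
  = 0.0000 bits
H(S) + H(T|S) = 1.5000 + 0.0000 = 1.5000 bits

Decomposition 2: H(T) + H(S|T)
H(T) = -[(3/4)·log₂(3/4) + (1/4)·log₂(1/4)]
  = 0.3113 + 0.5000
  = 0.8113 bits
H(S|T) = -Σ P(S,T)·log₂ P(S|T), where P(S|T) = P(S,T) / P(T)
  (cells with P(S,T) = 0 contribute 0)
  (S=0,T=0): P(S|T) = (1/4)/(3/4) = 1/3;  -(1/4)·log₂(1/3) = 0.3962
  (S=1,T=1): P(S|T) = (1/4)/(1/4) = 1;  -(1/4)·log₂(1) = 0.0000
  (S=2,T=0): P(S|T) = (1/2)/(3/4) = 2/3;  -(1/2)·log₂(2/3) = 0.2925
H(S|T) = 0.3962 + 0.0000 + 0.2925
  = 0.6887 bits
H(T) + H(S|T) = 0.8113 + 0.6887 = 1.5000 bits

Direct computation of the joint entropy:
H(S,T) = -[(1/4)·log₂(1/4) + (1/4)·log₂(1/4) + (1/2)·log₂(1/2)]
  = 0.5000 + 0.5000 + 0.5000
  = 1.5000 bits

All three agree: H(S,T) = 1.5000 bits ✓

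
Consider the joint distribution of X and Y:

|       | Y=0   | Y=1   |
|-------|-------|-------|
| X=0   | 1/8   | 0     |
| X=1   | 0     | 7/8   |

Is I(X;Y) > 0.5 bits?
Marginal P(X) (row sums):
  P(X=0) = 1/8 + 0 = 1/8
  P(X=1) = 0 + 7/8 = 7/8
Marginal P(Y) (column sums):
  P(Y=0) = 1/8 + 0 = 1/8
  P(Y=1) = 0 + 7/8 = 7/8

H(X) = -[(1/8)·log₂(1/8) + (7/8)·log₂(7/8)]
  = 0.3750 + 0.1686
  = 0.5436 bits
H(Y) = -[(1/8)·log₂(1/8) + (7/8)·log₂(7/8)]
  = 0.3750 + 0.1686
  = 0.5436 bits
H(X,Y) = -[(1/8)·log₂(1/8) + (7/8)·log₂(7/8)]
  = 0.3750 + 0.1686
  = 0.5436 bits

I(X;Y) = H(X) + H(Y) - H(X,Y)
  = 0.5436 + 0.5436 - 0.5436
  = 0.5436 bits

Yes. I(X;Y) = 0.5436 bits, which is > 0.5 bits.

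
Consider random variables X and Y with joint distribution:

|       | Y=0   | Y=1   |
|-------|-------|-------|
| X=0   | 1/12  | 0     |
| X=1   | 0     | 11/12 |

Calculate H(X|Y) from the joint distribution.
Marginal P(Y) (column sums):
  P(Y=0) = 1/12 + 0 = 1/12
  P(Y=1) = 0 + 11/12 = 11/12

H(X|Y) = -Σ P(X,Y)·log₂ P(X|Y), where P(X|Y) = P(X,Y) / P(Y)
  (cells with P(X,Y) = 0 contribute 0)
  (X=0,Y=0): P(X|Y) = (1/12)/(1/12) = 1;  -(1/12)·log₂(1) = 0.0000
  (X=1,Y=1): P(X|Y) = (11/12)/(11/12) = 1;  -(11/12)·log₂(1) = 0.0000
H(X|Y) = 0.0000 + 0.0000
  = 0.0000 bits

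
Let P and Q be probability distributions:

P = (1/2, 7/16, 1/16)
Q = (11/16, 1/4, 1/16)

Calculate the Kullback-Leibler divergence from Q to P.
D(P||Q) = Σ P(i) log₂(P(i)/Q(i))
  i=0: (1/2) × log₂((1/2)/(11/16)) = (1/2) × log₂(8/11) = -0.2297
  i=1: (7/16) × log₂((7/16)/(1/4)) = (7/16) × log₂(7/4) = 0.3532
  i=2: (1/16) × log₂((1/16)/(1/16)) = (1/16) × log₂(1) = 0.0000
D(P||Q) = -0.2297 + 0.3532 + 0.0000
  = 0.1235 bits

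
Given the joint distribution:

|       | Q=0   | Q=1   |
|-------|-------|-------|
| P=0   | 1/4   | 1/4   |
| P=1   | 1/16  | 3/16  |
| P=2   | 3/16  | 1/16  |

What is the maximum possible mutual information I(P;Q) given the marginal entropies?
The upper bound on mutual information is I(P;Q) ≤ min(H(P), H(Q)).

Marginal P(P) (row sums):
  P(P=0) = 1/4 + 1/4 = 1/2
  P(P=1) = 1/16 + 3/16 = 1/4
  P(P=2) = 3/16 + 1/16 = 1/4
Marginal P(Q) (column sums):
  P(Q=0) = 1/4 + 1/16 + 3/16 = 1/2
  P(Q=1) = 1/4 + 3/16 + 1/16 = 1/2

H(P) = -[(1/2)·log₂(1/2) + (1/4)·log₂(1/4) + (1/4)·log₂(1/4)]
  = 0.5000 + 0.5000 + 0.5000
  = 1.5000 bits
H(Q) = -[(1/2)·log₂(1/2) + (1/2)·log₂(1/2)]
  = 0.5000 + 0.5000
  = 1.0000 bits

Maximum possible I(P;Q) = min(1.5000, 1.0000) = 1.0000 bits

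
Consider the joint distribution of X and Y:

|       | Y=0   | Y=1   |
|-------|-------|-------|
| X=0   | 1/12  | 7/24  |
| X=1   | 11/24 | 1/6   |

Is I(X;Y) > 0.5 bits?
Marginal P(X) (row sums):
  P(X=0) = 1/12 + 7/24 = 3/8
  P(X=1) = 11/24 + 1/6 = 5/8
Marginal P(Y) (column sums):
  P(Y=0) = 1/12 + 11/24 = 13/24
  P(Y=1) = 7/24 + 1/6 = 11/24

H(X) = -[(3/8)·log₂(3/8) + (5/8)·log₂(5/8)]
  = 0.5306 + 0.4238
  = 0.9544 bits
H(Y) = -[(13/24)·log₂(13/24) + (11/24)·log₂(11/24)]
  = 0.4791 + 0.5159
  = 0.9950 bits
H(X,Y) = -[(1/12)·log₂(1/12) + (7/24)·log₂(7/24) + (11/24)·log₂(11/24) + (1/6)·log₂(1/6)]
  = 0.2987 + 0.5185 + 0.5159 + 0.4308
  = 1.7639 bits

I(X;Y) = H(X) + H(Y) - H(X,Y)
  = 0.9544 + 0.9950 - 1.7639
  = 0.1855 bits

No. I(X;Y) = 0.1855 bits, which is ≤ 0.5 bits.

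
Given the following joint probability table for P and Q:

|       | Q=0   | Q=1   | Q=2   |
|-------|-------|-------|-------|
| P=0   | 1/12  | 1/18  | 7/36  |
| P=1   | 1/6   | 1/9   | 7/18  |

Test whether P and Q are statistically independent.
Marginal P(P) (row sums):
  P(P=0) = 1/12 + 1/18 + 7/36 = 1/3
  P(P=1) = 1/6 + 1/9 + 7/18 = 2/3
Marginal P(Q) (column sums):
  P(Q=0) = 1/12 + 1/6 = 1/4
  P(Q=1) = 1/18 + 1/9 = 1/6
  P(Q=2) = 7/36 + 7/18 = 7/12

P and Q are independent iff P(P=i,Q=j) = P(P=i)·P(Q=j) for every cell.
  P(P=0)·P(Q=0) = 1/3 × 1/4 = 1/12 = P(P=0,Q=0) ✓
  P(P=0)·P(Q=1) = 1/3 × 1/6 = 1/18 = P(P=0,Q=1) ✓
  P(P=0)·P(Q=2) = 1/3 × 7/12 = 7/36 = P(P=0,Q=2) ✓
  P(P=1)·P(Q=0) = 2/3 × 1/4 = 1/6 = P(P=1,Q=0) ✓
  P(P=1)·P(Q=1) = 2/3 × 1/6 = 1/9 = P(P=1,Q=1) ✓
  P(P=1)·P(Q=2) = 2/3 × 7/12 = 7/18 = P(P=1,Q=2) ✓

Yes, P and Q are independent: every cell factors, so I(P;Q) = 0 bits.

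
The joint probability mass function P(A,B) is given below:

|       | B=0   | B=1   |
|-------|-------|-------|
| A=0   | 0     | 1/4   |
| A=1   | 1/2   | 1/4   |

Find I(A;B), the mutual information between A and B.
Marginal P(A) (row sums):
  P(A=0) = 0 + 1/4 = 1/4
  P(A=1) = 1/2 + 1/4 = 3/4
Marginal P(B) (column sums):
  P(B=0) = 0 + 1/2 = 1/2
  P(B=1) = 1/4 + 1/4 = 1/2

H(A) = -[(1/4)·log₂(1/4) + (3/4)·log₂(3/4)]
  = 0.5000 + 0.3113
  = 0.8113 bits
H(B) = -[(1/2)·log₂(1/2) + (1/2)·log₂(1/2)]
  = 0.5000 + 0.5000
  = 1.0000 bits
H(A,B) = -[(1/4)·log₂(1/4) + (1/2)·log₂(1/2) + (1/4)·log₂(1/4)]
  = 0.5000 + 0.5000 + 0.5000
  = 1.5000 bits

I(A;B) = H(A) + H(B) - H(A,B)
  = 0.8113 + 1.0000 - 1.5000
  = 0.3113 bits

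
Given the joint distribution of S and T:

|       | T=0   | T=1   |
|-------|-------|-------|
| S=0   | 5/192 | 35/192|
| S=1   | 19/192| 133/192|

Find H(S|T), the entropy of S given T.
Marginal P(T) (column sums):
  P(T=0) = 5/192 + 19/192 = 1/8
  P(T=1) = 35/192 + 133/192 = 7/8

H(S|T) = -Σ P(S,T)·log₂ P(S|T), where P(S|T) = P(S,T) / P(T)
  (S=0,T=0): P(S|T) = (5/192)/(1/8) = 5/24;  -(5/192)·log₂(5/24) = 0.0589
  (S=0,T=1): P(S|T) = (35/192)/(7/8) = 5/24;  -(35/192)·log₂(5/24) = 0.4125
  (S=1,T=0): P(S|T) = (19/192)/(1/8) = 19/24;  -(19/192)·log₂(19/24) = 0.0334
  (S=1,T=1): P(S|T) = (133/192)/(7/8) = 19/24;  -(133/192)·log₂(19/24) = 0.2335
H(S|T) = 0.0589 + 0.4125 + 0.0334 + 0.2335
  = 0.7383 bits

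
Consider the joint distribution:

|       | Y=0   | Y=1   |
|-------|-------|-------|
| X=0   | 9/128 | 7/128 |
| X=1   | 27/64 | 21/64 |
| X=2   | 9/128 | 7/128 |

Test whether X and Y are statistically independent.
Marginal P(X) (row sums):
  P(X=0) = 9/128 + 7/128 = 1/8
  P(X=1) = 27/64 + 21/64 = 3/4
  P(X=2) = 9/128 + 7/128 = 1/8
Marginal P(Y) (column sums):
  P(Y=0) = 9/128 + 27/64 + 9/128 = 9/16
  P(Y=1) = 7/128 + 21/64 + 7/128 = 7/16

X and Y are independent iff P(X=i,Y=j) = P(X=i)·P(Y=j) for every cell.
  P(X=0)·P(Y=0) = 1/8 × 9/16 = 9/128 = P(X=0,Y=0) ✓
  P(X=0)·P(Y=1) = 1/8 × 7/16 = 7/128 = P(X=0,Y=1) ✓
  P(X=1)·P(Y=0) = 3/4 × 9/16 = 27/64 = P(X=1,Y=0) ✓
  P(X=1)·P(Y=1) = 3/4 × 7/16 = 21/64 = P(X=1,Y=1) ✓
  P(X=2)·P(Y=0) = 1/8 × 9/16 = 9/128 = P(X=2,Y=0) ✓
  P(X=2)·P(Y=1) = 1/8 × 7/16 = 7/128 = P(X=2,Y=1) ✓

Yes, X and Y are independent: every cell factors, so I(X;Y) = 0 bits.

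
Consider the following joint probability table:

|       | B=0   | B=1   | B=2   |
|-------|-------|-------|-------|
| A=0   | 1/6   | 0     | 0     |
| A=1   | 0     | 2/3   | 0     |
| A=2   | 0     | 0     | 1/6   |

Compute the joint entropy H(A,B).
H(A,B) = -Σ P(A,B) log₂ P(A,B), summed over the non-zero cells:
H(A,B) = -[(1/6)·log₂(1/6) + (2/3)·log₂(2/3) + (1/6)·log₂(1/6)]
  = 0.4308 + 0.3900 + 0.4308
  = 1.2516 bits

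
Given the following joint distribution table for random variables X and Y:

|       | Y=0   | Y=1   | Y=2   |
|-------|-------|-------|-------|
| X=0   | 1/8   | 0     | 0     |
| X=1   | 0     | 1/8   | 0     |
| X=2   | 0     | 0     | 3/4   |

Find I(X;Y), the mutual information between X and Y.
Marginal P(X) (row sums):
  P(X=0) = 1/8 + 0 + 0 = 1/8
  P(X=1) = 0 + 1/8 + 0 = 1/8
  P(X=2) = 0 + 0 + 3/4 = 3/4
Marginal P(Y) (column sums):
  P(Y=0) = 1/8 + 0 + 0 = 1/8
  P(Y=1) = 0 + 1/8 + 0 = 1/8
  P(Y=2) = 0 + 0 + 3/4 = 3/4

H(X) = -[(1/8)·log₂(1/8) + (1/8)·log₂(1/8) + (3/4)·log₂(3/4)]
  = 0.3750 + 0.3750 + 0.3113
  = 1.0613 bits
H(Y) = -[(1/8)·log₂(1/8) + (1/8)·log₂(1/8) + (3/4)·log₂(3/4)]
  = 0.3750 + 0.3750 + 0.3113
  = 1.0613 bits
H(X,Y) = -[(1/8)·log₂(1/8) + (1/8)·log₂(1/8) + (3/4)·log₂(3/4)]
  = 0.3750 + 0.3750 + 0.3113
  = 1.0613 bits

I(X;Y) = H(X) + H(Y) - H(X,Y)
  = 1.0613 + 1.0613 - 1.0613
  = 1.0613 bits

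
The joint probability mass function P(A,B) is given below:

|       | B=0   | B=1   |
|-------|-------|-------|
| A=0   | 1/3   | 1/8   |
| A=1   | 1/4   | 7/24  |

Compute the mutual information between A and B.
Marginal P(A) (row sums):
  P(A=0) = 1/3 + 1/8 = 11/24
  P(A=1) = 1/4 + 7/24 = 13/24
Marginal P(B) (column sums):
  P(B=0) = 1/3 + 1/4 = 7/12
  P(B=1) = 1/8 + 7/24 = 5/12

H(A) = -[(11/24)·log₂(11/24) + (13/24)·log₂(13/24)]
  = 0.5159 + 0.4791
  = 0.9950 bits
H(B) = -[(7/12)·log₂(7/12) + (5/12)·log₂(5/12)]
  = 0.4536 + 0.5263
  = 0.9799 bits
H(A,B) = -[(1/3)·log₂(1/3) + (1/8)·log₂(1/8) + (1/4)·log₂(1/4) + (7/24)·log₂(7/24)]
  = 0.5283 + 0.3750 + 0.5000 + 0.5185
  = 1.9218 bits

I(A;B) = H(A) + H(B) - H(A,B)
  = 0.9950 + 0.9799 - 1.9218
  = 0.0531 bits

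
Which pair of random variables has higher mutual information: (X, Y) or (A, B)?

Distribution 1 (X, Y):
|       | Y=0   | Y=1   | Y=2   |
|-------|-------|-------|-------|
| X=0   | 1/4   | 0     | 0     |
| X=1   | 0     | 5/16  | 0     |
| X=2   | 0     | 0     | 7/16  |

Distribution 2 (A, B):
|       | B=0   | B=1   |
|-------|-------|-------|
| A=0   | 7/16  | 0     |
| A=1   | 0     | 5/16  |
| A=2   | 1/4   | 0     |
Distribution 1 (X, Y):
Marginal P(X) (row sums):
  P(X=0) = 1/4 + 0 + 0 = 1/4
  P(X=1) = 0 + 5/16 + 0 = 5/16
  P(X=2) = 0 + 0 + 7/16 = 7/16
Marginal P(Y) (column sums):
  P(Y=0) = 1/4 + 0 + 0 = 1/4
  P(Y=1) = 0 + 5/16 + 0 = 5/16
  P(Y=2) = 0 + 0 + 7/16 = 7/16

H(X) = -[(1/4)·log₂(1/4) + (5/16)·log₂(5/16) + (7/16)·log₂(7/16)]
  = 0.5000 + 0.5244 + 0.5218
  = 1.5462 bits
H(Y) = -[(1/4)·log₂(1/4) + (5/16)·log₂(5/16) + (7/16)·log₂(7/16)]
  = 0.5000 + 0.5244 + 0.5218
  = 1.5462 bits
H(X,Y) = -[(1/4)·log₂(1/4) + (5/16)·log₂(5/16) + (7/16)·log₂(7/16)]
  = 0.5000 + 0.5244 + 0.5218
  = 1.5462 bits

I(X;Y) = H(X) + H(Y) - H(X,Y)
  = 1.5462 + 1.5462 - 1.5462
  = 1.5462 bits

Distribution 2 (A, B):
Marginal P(A) (row sums):
  P(A=0) = 7/16 + 0 = 7/16
  P(A=1) = 0 + 5/16 = 5/16
  P(A=2) = 1/4 + 0 = 1/4
Marginal P(B) (column sums):
  P(B=0) = 7/16 + 0 + 1/4 = 11/16
  P(B=1) = 0 + 5/16 + 0 = 5/16

H(A) = -[(7/16)·log₂(7/16) + (5/16)·log₂(5/16) + (1/4)·log₂(1/4)]
  = 0.5218 + 0.5244 + 0.5000
  = 1.5462 bits
H(B) = -[(11/16)·log₂(11/16) + (5/16)·log₂(5/16)]
  = 0.3716 + 0.5244
  = 0.8960 bits
H(A,B) = -[(7/16)·log₂(7/16) + (5/16)·log₂(5/16) + (1/4)·log₂(1/4)]
  = 0.5218 + 0.5244 + 0.5000
  = 1.5462 bits

I(A;B) = H(A) + H(B) - H(A,B)
  = 1.5462 + 0.8960 - 1.5462
  = 0.8960 bits

I(X;Y) = 1.5462 bits > I(A;B) = 0.8960 bits, so (X, Y) has the higher mutual information (stronger dependence).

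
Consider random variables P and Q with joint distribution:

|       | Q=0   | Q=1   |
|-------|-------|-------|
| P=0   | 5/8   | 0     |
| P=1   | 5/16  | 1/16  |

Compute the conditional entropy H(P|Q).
Marginal P(Q) (column sums):
  P(Q=0) = 5/8 + 5/16 = 15/16
  P(Q=1) = 0 + 1/16 = 1/16

H(P|Q) = -Σ P(P,Q)·log₂ P(P|Q), where P(P|Q) = P(P,Q) / P(Q)
  (cells with P(P,Q) = 0 contribute 0)
  (P=0,Q=0): P(P|Q) = (5/8)/(15/16) = 2/3;  -(5/8)·log₂(2/3) = 0.3656
  (P=1,Q=0): P(P|Q) = (5/16)/(15/16) = 1/3;  -(5/16)·log₂(1/3) = 0.4953
  (P=1,Q=1): P(P|Q) = (1/16)/(1/16) = 1;  -(1/16)·log₂(1) = 0.0000
H(P|Q) = 0.3656 + 0.4953 + 0.0000
  = 0.8609 bits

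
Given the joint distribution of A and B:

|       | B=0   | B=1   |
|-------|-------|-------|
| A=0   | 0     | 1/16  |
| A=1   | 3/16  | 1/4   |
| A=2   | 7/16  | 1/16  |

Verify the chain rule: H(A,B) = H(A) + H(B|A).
Left side:
H(A,B) = -[(1/16)·log₂(1/16) + (3/16)·log₂(3/16) + (1/4)·log₂(1/4) + (7/16)·log₂(7/16) + (1/16)·log₂(1/16)]
  = 0.2500 + 0.4528 + 0.5000 + 0.5218 + 0.2500
  = 1.9746 bits

Right side:
Marginal P(A) (row sums):
  P(A=0) = 0 + 1/16 = 1/16
  P(A=1) = 3/16 + 1/4 = 7/16
  P(A=2) = 7/16 + 1/16 = 1/2
H(A) = -[(1/16)·log₂(1/16) + (7/16)·log₂(7/16) + (1/2)·log₂(1/2)]
  = 0.2500 + 0.5218 + 0.5000
  = 1.2718 bits
H(B|A) = -Σ P(A,B)·log₂ P(B|A), where P(B|A) = P(A,B) / P(A)
  (cells with P(A,B) = 0 contribute 0)
  (A=0,B=1): P(B|A) = (1/16)/(1/16) = 1;  -(1/16)·log₂(1) = 0.0000
  (A=1,B=0): P(B|A) = (3/16)/(7/16) = 3/7;  -(3/16)·log₂(3/7) = 0.2292
  (A=1,B=1): P(B|A) = (1/4)/(7/16) = 4/7;  -(1/4)·log₂(4/7) = 0.2018
  (A=2,B=0): P(B|A) = (7/16)/(1/2) = 7/8;  -(7/16)·log₂(7/8) = 0.0843
  (A=2,B=1): P(B|A) = (1/16)/(1/2) = 1/8;  -(1/16)·log₂(1/8) = 0.1875
H(B|A) = 0.0000 + 0.2292 + 0.2018 + 0.0843 + 0.1875
  = 0.7028 bits
H(A) + H(B|A) = 1.2718 + 0.7028 = 1.9746 bits

Both sides equal 1.9746 bits, so the chain rule holds ✓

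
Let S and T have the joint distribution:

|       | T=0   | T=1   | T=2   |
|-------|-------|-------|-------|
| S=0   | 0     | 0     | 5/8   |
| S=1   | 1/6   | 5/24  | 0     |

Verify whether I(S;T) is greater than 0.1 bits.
Marginal P(S) (row sums):
  P(S=0) = 0 + 0 + 5/8 = 5/8
  P(S=1) = 1/6 + 5/24 + 0 = 3/8
Marginal P(T) (column sums):
  P(T=0) = 0 + 1/6 = 1/6
  P(T=1) = 0 + 5/24 = 5/24
  P(T=2) = 5/8 + 0 = 5/8

H(S) = -[(5/8)·log₂(5/8) + (3/8)·log₂(3/8)]
  = 0.4238 + 0.5306
  = 0.9544 bits
H(T) = -[(1/6)·log₂(1/6) + (5/24)·log₂(5/24) + (5/8)·log₂(5/8)]
  = 0.4308 + 0.4715 + 0.4238
  = 1.3261 bits
H(S,T) = -[(5/8)·log₂(5/8) + (1/6)·log₂(1/6) + (5/24)·log₂(5/24)]
  = 0.4238 + 0.4308 + 0.4715
  = 1.3261 bits

I(S;T) = H(S) + H(T) - H(S,T)
  = 0.9544 + 1.3261 - 1.3261
  = 0.9544 bits

Yes. I(S;T) = 0.9544 bits, which is > 0.1 bits.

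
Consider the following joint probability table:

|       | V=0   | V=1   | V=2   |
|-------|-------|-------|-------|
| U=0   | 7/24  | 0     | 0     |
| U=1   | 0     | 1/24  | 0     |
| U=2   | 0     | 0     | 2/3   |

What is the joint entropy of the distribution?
H(U,V) = -Σ P(U,V) log₂ P(U,V), summed over the non-zero cells:
H(U,V) = -[(7/24)·log₂(7/24) + (1/24)·log₂(1/24) + (2/3)·log₂(2/3)]
  = 0.5185 + 0.1910 + 0.3900
  = 1.0995 bits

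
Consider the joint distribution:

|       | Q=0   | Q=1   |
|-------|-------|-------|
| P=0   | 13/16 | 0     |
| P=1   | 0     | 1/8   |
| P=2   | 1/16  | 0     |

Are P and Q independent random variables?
Marginal P(P) (row sums):
  P(P=0) = 13/16 + 0 = 13/16
  P(P=1) = 0 + 1/8 = 1/8
  P(P=2) = 1/16 + 0 = 1/16
Marginal P(Q) (column sums):
  P(Q=0) = 13/16 + 0 + 1/16 = 7/8
  P(Q=1) = 0 + 1/8 + 0 = 1/8

P and Q are independent iff P(P=i,Q=j) = P(P=i)·P(Q=j) for every cell.
  P(P=0)·P(Q=0) = 13/16 × 7/8 = 91/128, but P(P=0,Q=0) = 13/16 ✗

No, P and Q are not independent. Quantitatively, I(P;Q) > 0:

H(P) = -[(13/16)·log₂(13/16) + (1/8)·log₂(1/8) + (1/16)·log₂(1/16)]
  = 0.2434 + 0.3750 + 0.2500
  = 0.8684 bits
H(Q) = -[(7/8)·log₂(7/8) + (1/8)·log₂(1/8)]
  = 0.1686 + 0.3750
  = 0.5436 bits
H(P,Q) = -[(13/16)·log₂(13/16) + (1/8)·log₂(1/8) + (1/16)·log₂(1/16)]
  = 0.2434 + 0.3750 + 0.2500
  = 0.8684 bits
I(P;Q) = H(P) + H(Q) - H(P,Q) = 0.8684 + 0.5436 - 0.8684 = 0.5436 bits > 0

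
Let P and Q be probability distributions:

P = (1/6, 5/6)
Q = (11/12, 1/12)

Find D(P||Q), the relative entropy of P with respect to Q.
D(P||Q) = Σ P(i) log₂(P(i)/Q(i))
  i=0: (1/6) × log₂((1/6)/(11/12)) = (1/6) × log₂(2/11) = -0.4099
  i=1: (5/6) × log₂((5/6)/(1/12)) = (5/6) × log₂(10) = 2.7683
D(P||Q) = -0.4099 + 2.7683
  = 2.3584 bits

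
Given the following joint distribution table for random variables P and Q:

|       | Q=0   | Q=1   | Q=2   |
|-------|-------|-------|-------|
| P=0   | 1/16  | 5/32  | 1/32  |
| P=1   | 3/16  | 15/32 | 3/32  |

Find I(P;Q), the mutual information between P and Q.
Marginal P(P) (row sums):
  P(P=0) = 1/16 + 5/32 + 1/32 = 1/4
  P(P=1) = 3/16 + 15/32 + 3/32 = 3/4
Marginal P(Q) (column sums):
  P(Q=0) = 1/16 + 3/16 = 1/4
  P(Q=1) = 5/32 + 15/32 = 5/8
  P(Q=2) = 1/32 + 3/32 = 1/8

H(P) = -[(1/4)·log₂(1/4) + (3/4)·log₂(3/4)]
  = 0.5000 + 0.3113
  = 0.8113 bits
H(Q) = -[(1/4)·log₂(1/4) + (5/8)·log₂(5/8) + (1/8)·log₂(1/8)]
  = 0.5000 + 0.4238 + 0.3750
  = 1.2988 bits
H(P,Q) = -[(1/16)·log₂(1/16) + (5/32)·log₂(5/32) + (1/32)·log₂(1/32) + (3/16)·log₂(3/16) + (15/32)·log₂(15/32) + (3/32)·log₂(3/32)]
  = 0.2500 + 0.4184 + 0.1563 + 0.4528 + 0.5124 + 0.3202
  = 2.1101 bits

I(P;Q) = H(P) + H(Q) - H(P,Q)
  = 0.8113 + 1.2988 - 2.1101
  = 0.0000 bits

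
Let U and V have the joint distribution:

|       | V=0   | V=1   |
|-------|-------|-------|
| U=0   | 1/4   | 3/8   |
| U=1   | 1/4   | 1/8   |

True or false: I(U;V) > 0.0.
Marginal P(U) (row sums):
  P(U=0) = 1/4 + 3/8 = 5/8
  P(U=1) = 1/4 + 1/8 = 3/8
Marginal P(V) (column sums):
  P(V=0) = 1/4 + 1/4 = 1/2
  P(V=1) = 3/8 + 1/8 = 1/2

H(U) = -[(5/8)·log₂(5/8) + (3/8)·log₂(3/8)]
  = 0.4238 + 0.5306
  = 0.9544 bits
H(V) = -[(1/2)·log₂(1/2) + (1/2)·log₂(1/2)]
  = 0.5000 + 0.5000
  = 1.0000 bits
H(U,V) = -[(1/4)·log₂(1/4) + (3/8)·log₂(3/8) + (1/4)·log₂(1/4) + (1/8)·log₂(1/8)]
  = 0.5000 + 0.5306 + 0.5000 + 0.3750
  = 1.9056 bits

I(U;V) = H(U) + H(V) - H(U,V)
  = 0.9544 + 1.0000 - 1.9056
  = 0.0488 bits

True. I(U;V) = 0.0488 bits, which is > 0.0 bits.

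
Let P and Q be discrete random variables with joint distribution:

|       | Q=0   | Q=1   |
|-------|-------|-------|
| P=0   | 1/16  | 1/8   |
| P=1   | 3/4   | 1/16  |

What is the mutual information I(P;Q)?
Marginal P(P) (row sums):
  P(P=0) = 1/16 + 1/8 = 3/16
  P(P=1) = 3/4 + 1/16 = 13/16
Marginal P(Q) (column sums):
  P(Q=0) = 1/16 + 3/4 = 13/16
  P(Q=1) = 1/8 + 1/16 = 3/16

H(P) = -[(3/16)·log₂(3/16) + (13/16)·log₂(13/16)]
  = 0.4528 + 0.2434
  = 0.6962 bits
H(Q) = -[(13/16)·log₂(13/16) + (3/16)·log₂(3/16)]
  = 0.2434 + 0.4528
  = 0.6962 bits
H(P,Q) = -[(1/16)·log₂(1/16) + (1/8)·log₂(1/8) + (3/4)·log₂(3/4) + (1/16)·log₂(1/16)]
  = 0.2500 + 0.3750 + 0.3113 + 0.2500
  = 1.1863 bits

I(P;Q) = H(P) + H(Q) - H(P,Q)
  = 0.6962 + 0.6962 - 1.1863
  = 0.2061 bits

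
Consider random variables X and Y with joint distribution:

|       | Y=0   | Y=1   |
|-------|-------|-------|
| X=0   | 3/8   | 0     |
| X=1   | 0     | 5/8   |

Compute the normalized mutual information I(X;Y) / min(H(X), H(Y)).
Marginal P(X) (row sums):
  P(X=0) = 3/8 + 0 = 3/8
  P(X=1) = 0 + 5/8 = 5/8
Marginal P(Y) (column sums):
  P(Y=0) = 3/8 + 0 = 3/8
  P(Y=1) = 0 + 5/8 = 5/8

H(X) = -[(3/8)·log₂(3/8) + (5/8)·log₂(5/8)]
  = 0.5306 + 0.4238
  = 0.9544 bits
H(Y) = -[(3/8)·log₂(3/8) + (5/8)·log₂(5/8)]
  = 0.5306 + 0.4238
  = 0.9544 bits
H(X,Y) = -[(3/8)·log₂(3/8) + (5/8)·log₂(5/8)]
  = 0.5306 + 0.4238
  = 0.9544 bits

I(X;Y) = H(X) + H(Y) - H(X,Y)
  = 0.9544 + 0.9544 - 0.9544
  = 0.9544 bits

min(H(X), H(Y)) = min(0.9544, 0.9544) = 0.9544 bits
Normalized MI = 0.9544 / 0.9544 = 1.0000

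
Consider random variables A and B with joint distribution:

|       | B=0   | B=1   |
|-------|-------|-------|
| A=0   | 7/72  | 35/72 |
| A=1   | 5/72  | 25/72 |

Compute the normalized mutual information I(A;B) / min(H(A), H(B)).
Marginal P(A) (row sums):
  P(A=0) = 7/72 + 35/72 = 7/12
  P(A=1) = 5/72 + 25/72 = 5/12
Marginal P(B) (column sums):
  P(B=0) = 7/72 + 5/72 = 1/6
  P(B=1) = 35/72 + 25/72 = 5/6

H(A) = -[(7/12)·log₂(7/12) + (5/12)·log₂(5/12)]
  = 0.4536 + 0.5263
  = 0.9799 bits
H(B) = -[(1/6)·log₂(1/6) + (5/6)·log₂(5/6)]
  = 0.4308 + 0.2192
  = 0.6500 bits
H(A,B) = -[(7/72)·log₂(7/72) + (35/72)·log₂(35/72) + (5/72)·log₂(5/72) + (25/72)·log₂(25/72)]
  = 0.3269 + 0.5059 + 0.2672 + 0.5299
  = 1.6299 bits

I(A;B) = H(A) + H(B) - H(A,B)
  = 0.9799 + 0.6500 - 1.6299
  = 0.0000 bits

min(H(A), H(B)) = min(0.9799, 0.6500) = 0.6500 bits
Normalized MI = 0.0000 / 0.6500 = 0.0000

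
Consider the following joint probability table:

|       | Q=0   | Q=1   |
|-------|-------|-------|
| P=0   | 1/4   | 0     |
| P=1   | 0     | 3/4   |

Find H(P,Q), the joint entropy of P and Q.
H(P,Q) = -Σ P(P,Q) log₂ P(P,Q), summed over the non-zero cells:
H(P,Q) = -[(1/4)·log₂(1/4) + (3/4)·log₂(3/4)]
  = 0.5000 + 0.3113
  = 0.8113 bits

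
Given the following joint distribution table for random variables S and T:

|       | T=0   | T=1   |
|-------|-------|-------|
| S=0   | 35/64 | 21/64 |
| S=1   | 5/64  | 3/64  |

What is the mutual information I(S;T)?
Marginal P(S) (row sums):
  P(S=0) = 35/64 + 21/64 = 7/8
  P(S=1) = 5/64 + 3/64 = 1/8
Marginal P(T) (column sums):
  P(T=0) = 35/64 + 5/64 = 5/8
  P(T=1) = 21/64 + 3/64 = 3/8

H(S) = -[(7/8)·log₂(7/8) + (1/8)·log₂(1/8)]
  = 0.1686 + 0.3750
  = 0.5436 bits
H(T) = -[(5/8)·log₂(5/8) + (3/8)·log₂(3/8)]
  = 0.4238 + 0.5306
  = 0.9544 bits
H(S,T) = -[(35/64)·log₂(35/64) + (21/64)·log₂(21/64) + (5/64)·log₂(5/64) + (3/64)·log₂(3/64)]
  = 0.4762 + 0.5275 + 0.2873 + 0.2070
  = 1.4980 bits

I(S;T) = H(S) + H(T) - H(S,T)
  = 0.5436 + 0.9544 - 1.4980
  = 0.0000 bits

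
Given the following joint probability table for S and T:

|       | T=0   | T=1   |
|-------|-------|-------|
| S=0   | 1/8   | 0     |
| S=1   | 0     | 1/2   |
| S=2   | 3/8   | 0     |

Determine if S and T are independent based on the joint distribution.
Marginal P(S) (row sums):
  P(S=0) = 1/8 + 0 = 1/8
  P(S=1) = 0 + 1/2 = 1/2
  P(S=2) = 3/8 + 0 = 3/8
Marginal P(T) (column sums):
  P(T=0) = 1/8 + 0 + 3/8 = 1/2
  P(T=1) = 0 + 1/2 + 0 = 1/2

S and T are independent iff P(S=i,T=j) = P(S=i)·P(T=j) for every cell.
  P(S=0)·P(T=0) = 1/8 × 1/2 = 1/16, but P(S=0,T=0) = 1/8 ✗

No, S and T are not independent. Quantitatively, I(S;T) > 0:

H(S) = -[(1/8)·log₂(1/8) + (1/2)·log₂(1/2) + (3/8)·log₂(3/8)]
  = 0.3750 + 0.5000 + 0.5306
  = 1.4056 bits
H(T) = -[(1/2)·log₂(1/2) + (1/2)·log₂(1/2)]
  = 0.5000 + 0.5000
  = 1.0000 bits
H(S,T) = -[(1/8)·log₂(1/8) + (1/2)·log₂(1/2) + (3/8)·log₂(3/8)]
  = 0.3750 + 0.5000 + 0.5306
  = 1.4056 bits
I(S;T) = H(S) + H(T) - H(S,T) = 1.4056 + 1.0000 - 1.4056 = 1.0000 bits > 0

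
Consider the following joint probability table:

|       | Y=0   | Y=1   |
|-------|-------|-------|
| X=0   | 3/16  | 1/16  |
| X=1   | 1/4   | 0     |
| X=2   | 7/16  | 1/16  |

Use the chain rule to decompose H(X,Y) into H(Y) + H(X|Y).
By the chain rule: H(X,Y) = H(Y) + H(X|Y)

Marginal P(Y) (column sums):
  P(Y=0) = 3/16 + 1/4 + 7/16 = 7/8
  P(Y=1) = 1/16 + 0 + 1/16 = 1/8
H(Y) = -[(7/8)·log₂(7/8) + (1/8)·log₂(1/8)]
  = 0.1686 + 0.3750
  = 0.5436 bits
H(X|Y) = -Σ P(X,Y)·log₂ P(X|Y), where P(X|Y) = P(X,Y) / P(Y)
  (cells with P(X,Y) = 0 contribute 0)
  (X=0,Y=0): P(X|Y) = (3/16)/(7/8) = 3/14;  -(3/16)·log₂(3/14) = 0.4167
  (X=0,Y=1): P(X|Y) = (1/16)/(1/8) = 1/2;  -(1/16)·log₂(1/2) = 0.0625
  (X=1,Y=0): P(X|Y) = (1/4)/(7/8) = 2/7;  -(1/4)·log₂(2/7) = 0.4518
  (X=2,Y=0): P(X|Y) = (7/16)/(7/8) = 1/2;  -(7/16)·log₂(1/2) = 0.4375
  (X=2,Y=1): P(X|Y) = (1/16)/(1/8) = 1/2;  -(1/16)·log₂(1/2) = 0.0625
H(X|Y) = 0.4167 + 0.0625 + 0.4518 + 0.4375 + 0.0625
  = 1.4310 bits

H(X,Y) = H(Y) + H(X|Y) = 0.5436 + 1.4310 = 1.9746 bits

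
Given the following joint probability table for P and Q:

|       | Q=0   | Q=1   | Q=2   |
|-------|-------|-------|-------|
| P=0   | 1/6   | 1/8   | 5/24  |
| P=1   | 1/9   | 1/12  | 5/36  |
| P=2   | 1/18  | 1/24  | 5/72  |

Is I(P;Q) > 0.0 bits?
Marginal P(P) (row sums):
  P(P=0) = 1/6 + 1/8 + 5/24 = 1/2
  P(P=1) = 1/9 + 1/12 + 5/36 = 1/3
  P(P=2) = 1/18 + 1/24 + 5/72 = 1/6
Marginal P(Q) (column sums):
  P(Q=0) = 1/6 + 1/9 + 1/18 = 1/3
  P(Q=1) = 1/8 + 1/12 + 1/24 = 1/4
  P(Q=2) = 5/24 + 5/36 + 5/72 = 5/12

H(P) = -[(1/2)·log₂(1/2) + (1/3)·log₂(1/3) + (1/6)·log₂(1/6)]
  = 0.5000 + 0.5283 + 0.4308
  = 1.4591 bits
H(Q) = -[(1/3)·log₂(1/3) + (1/4)·log₂(1/4) + (5/12)·log₂(5/12)]
  = 0.5283 + 0.5000 + 0.5263
  = 1.5546 bits
H(P,Q) = -[(1/6)·log₂(1/6) + (1/8)·log₂(1/8) + (5/24)·log₂(5/24) + (1/9)·log₂(1/9) + (1/12)·log₂(1/12) + (5/36)·log₂(5/36) + (1/18)·log₂(1/18) + (1/24)·log₂(1/24) + (5/72)·log₂(5/72)]
  = 0.4308 + 0.3750 + 0.4715 + 0.3522 + 0.2987 + 0.3956 + 0.2317 + 0.1910 + 0.2672
  = 3.0137 bits

I(P;Q) = H(P) + H(Q) - H(P,Q)
  = 1.4591 + 1.5546 - 3.0137
  = 0.0000 bits

No. I(P;Q) = 0.0000 bits, which is ≤ 0.0 bits.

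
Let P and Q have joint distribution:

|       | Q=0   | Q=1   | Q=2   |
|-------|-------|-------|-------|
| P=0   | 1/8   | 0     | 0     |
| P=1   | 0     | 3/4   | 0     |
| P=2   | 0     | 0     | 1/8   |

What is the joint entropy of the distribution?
H(P,Q) = -Σ P(P,Q) log₂ P(P,Q), summed over the non-zero cells:
H(P,Q) = -[(1/8)·log₂(1/8) + (3/4)·log₂(3/4) + (1/8)·log₂(1/8)]
  = 0.3750 + 0.3113 + 0.3750
  = 1.0613 bits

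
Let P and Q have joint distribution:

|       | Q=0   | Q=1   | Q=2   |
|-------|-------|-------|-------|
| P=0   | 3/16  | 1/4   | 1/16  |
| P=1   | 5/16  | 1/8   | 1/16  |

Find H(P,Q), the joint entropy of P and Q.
H(P,Q) = -Σ P(P,Q) log₂ P(P,Q), summed over the non-zero cells:
H(P,Q) = -[(3/16)·log₂(3/16) + (1/4)·log₂(1/4) + (1/16)·log₂(1/16) + (5/16)·log₂(5/16) + (1/8)·log₂(1/8) + (1/16)·log₂(1/16)]
  = 0.4528 + 0.5000 + 0.2500 + 0.5244 + 0.3750 + 0.2500
  = 2.3522 bits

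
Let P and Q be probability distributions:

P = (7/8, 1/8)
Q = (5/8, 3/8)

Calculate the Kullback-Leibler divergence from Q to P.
D(P||Q) = Σ P(i) log₂(P(i)/Q(i))
  i=0: (7/8) × log₂((7/8)/(5/8)) = (7/8) × log₂(7/5) = 0.4247
  i=1: (1/8) × log₂((1/8)/(3/8)) = (1/8) × log₂(1/3) = -0.1981
D(P||Q) = 0.4247 - 0.1981
  = 0.2266 bits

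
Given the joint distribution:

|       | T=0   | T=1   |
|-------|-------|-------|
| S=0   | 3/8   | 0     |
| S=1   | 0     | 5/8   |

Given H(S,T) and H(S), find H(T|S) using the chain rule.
From the chain rule: H(S,T) = H(S) + H(T|S)
Therefore: H(T|S) = H(S,T) - H(S)

H(S,T) = -[(3/8)·log₂(3/8) + (5/8)·log₂(5/8)]
  = 0.5306 + 0.4238
  = 0.9544 bits
Marginal P(S) (row sums):
  P(S=0) = 3/8 + 0 = 3/8
  P(S=1) = 0 + 5/8 = 5/8
H(S) = -[(3/8)·log₂(3/8) + (5/8)·log₂(5/8)]
  = 0.5306 + 0.4238
  = 0.9544 bits

H(T|S) = 0.9544 - 0.9544 = 0.0000 bits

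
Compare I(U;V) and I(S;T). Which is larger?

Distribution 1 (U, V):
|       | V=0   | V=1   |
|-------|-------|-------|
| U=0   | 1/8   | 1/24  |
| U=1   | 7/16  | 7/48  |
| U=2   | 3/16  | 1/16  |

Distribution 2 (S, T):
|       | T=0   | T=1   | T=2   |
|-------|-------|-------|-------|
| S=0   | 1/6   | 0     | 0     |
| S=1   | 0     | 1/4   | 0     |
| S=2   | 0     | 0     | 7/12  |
Distribution 1 (U, V):
Marginal P(U) (row sums):
  P(U=0) = 1/8 + 1/24 = 1/6
  P(U=1) = 7/16 + 7/48 = 7/12
  P(U=2) = 3/16 + 1/16 = 1/4
Marginal P(V) (column sums):
  P(V=0) = 1/8 + 7/16 + 3/16 = 3/4
  P(V=1) = 1/24 + 7/48 + 1/16 = 1/4

H(U) = -[(1/6)·log₂(1/6) + (7/12)·log₂(7/12) + (1/4)·log₂(1/4)]
  = 0.4308 + 0.4536 + 0.5000
  = 1.3844 bits
H(V) = -[(3/4)·log₂(3/4) + (1/4)·log₂(1/4)]
  = 0.3113 + 0.5000
  = 0.8113 bits
H(U,V) = -[(1/8)·log₂(1/8) + (1/24)·log₂(1/24) + (7/16)·log₂(7/16) + (7/48)·log₂(7/48) + (3/16)·log₂(3/16) + (1/16)·log₂(1/16)]
  = 0.3750 + 0.1910 + 0.5218 + 0.4051 + 0.4528 + 0.2500
  = 2.1957 bits

I(U;V) = H(U) + H(V) - H(U,V)
  = 1.3844 + 0.8113 - 2.1957
  = 0.0000 bits

Distribution 2 (S, T):
Marginal P(S) (row sums):
  P(S=0) = 1/6 + 0 + 0 = 1/6
  P(S=1) = 0 + 1/4 + 0 = 1/4
  P(S=2) = 0 + 0 + 7/12 = 7/12
Marginal P(T) (column sums):
  P(T=0) = 1/6 + 0 + 0 = 1/6
  P(T=1) = 0 + 1/4 + 0 = 1/4
  P(T=2) = 0 + 0 + 7/12 = 7/12

H(S) = -[(1/6)·log₂(1/6) + (1/4)·log₂(1/4) + (7/12)·log₂(7/12)]
  = 0.4308 + 0.5000 + 0.4536
  = 1.3844 bits
H(T) = -[(1/6)·log₂(1/6) + (1/4)·log₂(1/4) + (7/12)·log₂(7/12)]
  = 0.4308 + 0.5000 + 0.4536
  = 1.3844 bits
H(S,T) = -[(1/6)·log₂(1/6) + (1/4)·log₂(1/4) + (7/12)·log₂(7/12)]
  = 0.4308 + 0.5000 + 0.4536
  = 1.3844 bits

I(S;T) = H(S) + H(T) - H(S,T)
  = 1.3844 + 1.3844 - 1.3844
  = 1.3844 bits

I(S;T) = 1.3844 bits > I(U;V) = 0.0000 bits, so (S, T) has the higher mutual information (stronger dependence).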